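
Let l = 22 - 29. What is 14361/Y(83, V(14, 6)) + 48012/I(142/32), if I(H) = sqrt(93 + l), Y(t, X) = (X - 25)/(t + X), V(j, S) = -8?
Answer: -359025/11 + 24006*sqrt(86)/43 ≈ -27461.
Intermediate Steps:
l = -7
Y(t, X) = (-25 + X)/(X + t)
I(H) = sqrt(86) (I(H) = sqrt(93 - 7) = sqrt(86))
14361/Y(83, V(14, 6)) + 48012/I(142/32) = 14361/(((-25 - 8)/(-8 + 83))) + 48012/(sqrt(86)) = 14361/((-33/75)) + 48012*(sqrt(86)/86) = 14361/(((1/75)*(-33))) + 24006*sqrt(86)/43 = 14361/(-11/25) + 24006*sqrt(86)/43 = 14361*(-25/11) + 24006*sqrt(86)/43 = -359025/11 + 24006*sqrt(86)/43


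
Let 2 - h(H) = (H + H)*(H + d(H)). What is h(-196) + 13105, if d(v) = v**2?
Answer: 14995347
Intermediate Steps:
h(H) = 2 - 2*H*(H + H**2) (h(H) = 2 - (H + H)*(H + H**2) = 2 - 2*H*(H + H**2))
h(-196) + 13105 = (2 - 2*(-196)**2 - 2*(-196)**3) + 13105 = (2 - 2*38416 - 2*(-7529536)) + 13105 = (2 - 76832 + 15059072) + 13105 = 14982242 + 13105 = 14995347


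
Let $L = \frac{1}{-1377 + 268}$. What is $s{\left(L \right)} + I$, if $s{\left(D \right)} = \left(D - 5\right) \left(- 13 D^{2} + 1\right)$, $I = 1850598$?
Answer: $\frac{2524094167743414}{1363938029} \approx 1.8506 \cdot 10^{6}$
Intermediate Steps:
$L = - \frac{1}{1109}$ ($L = \frac{1}{-1109} = - \frac{1}{1109} \approx -0.00090171$)
$s{\left(D \right)} = \left(1 - 13 D^{2}\right) \left(-5 + D\right)$ ($s{\left(D \right)} = \left(-5 + D\right) \left(1 - 13 D^{2}\right) = \left(1 - 13 D^{2}\right) \left(-5 + D\right)$)
$s{\left(L \right)} + I = \left(-5 - \frac{1}{1109} - 13 \left(- \frac{1}{1109}\right)^{3} + 65 \left(- \frac{1}{1109}\right)^{2}\right) + 1850598 = \left(-5 - \frac{1}{1109} - - \frac{13}{1363938029} + 65 \cdot \frac{1}{1229881}\right) + 1850598 = \left(-5 - \frac{1}{1109} + \frac{13}{1363938029} + \frac{65}{1229881}\right) + 1850598 = - \frac{6820847928}{1363938029} + 1850598 = \frac{2524094167743414}{1363938029}$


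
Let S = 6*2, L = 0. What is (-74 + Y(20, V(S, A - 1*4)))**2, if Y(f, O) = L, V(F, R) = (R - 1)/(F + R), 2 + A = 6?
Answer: 5476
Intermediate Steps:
A = 4 (A = -2 + 6 = 4)
S = 12
V(F, R) = (-1 + R)/(F + R)
Y(f, O) = 0
(-74 + Y(20, V(S, A - 1*4)))**2 = (-74 + 0)**2 = (-74)**2 = 5476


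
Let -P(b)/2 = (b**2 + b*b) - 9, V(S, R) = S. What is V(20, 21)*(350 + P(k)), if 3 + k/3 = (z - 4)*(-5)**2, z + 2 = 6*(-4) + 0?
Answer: -408239120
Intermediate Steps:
z = -26 (z = -2 + (6*(-4) + 0) = -2 + (-24 + 0) = -2 - 24 = -26)
k = -2259 (k = -9 + 3*((-26 - 4)*(-5)**2) = -9 + 3*(-30*25) = -9 + 3*(-750) = -9 - 2250 = -2259)
P(b) = 18 - 4*b**2 (P(b) = -2*((b**2 + b*b) - 9) = -2*((b**2 + b**2) - 9) = -2*(2*b**2 - 9) = -2*(-9 + 2*b**2) = 18 - 4*b**2)
V(20, 21)*(350 + P(k)) = 20*(350 + (18 - 4*(-2259)**2)) = 20*(350 + (18 - 4*5103081)) = 20*(350 + (18 - 20412324)) = 20*(350 - 20412306) = 20*(-20411956) = -408239120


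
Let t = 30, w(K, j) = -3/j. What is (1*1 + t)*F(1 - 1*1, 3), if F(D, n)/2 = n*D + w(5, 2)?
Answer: -93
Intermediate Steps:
F(D, n) = -3 + 2*D*n (F(D, n) = 2*(n*D - 3/2) = 2*(D*n - 3*½) = 2*(D*n - 3/2) = 2*(-3/2 + D*n) = -3 + 2*D*n)
(1*1 + t)*F(1 - 1*1, 3) = (1*1 + 30)*(-3 + 2*(1 - 1*1)*3) = (1 + 30)*(-3 + 2*(1 - 1)*3) = 31*(-3 + 2*0*3) = 31*(-3 + 0) = 31*(-3) = -93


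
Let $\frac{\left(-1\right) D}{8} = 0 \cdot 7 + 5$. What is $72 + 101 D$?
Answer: $-3968$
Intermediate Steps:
$D = -40$ ($D = - 8 \left(0 \cdot 7 + 5\right) = - 8 \left(0 + 5\right) = \left(-8\right) 5 = -40$)
$72 + 101 D = 72 + 101 \left(-40\right) = 72 - 4040 = -3968$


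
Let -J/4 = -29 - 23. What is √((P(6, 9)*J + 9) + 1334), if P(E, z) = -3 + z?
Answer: √2591 ≈ 50.902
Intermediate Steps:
J = 208 (J = -4*(-29 - 23) = -4*(-52) = 208)
√((P(6, 9)*J + 9) + 1334) = √(((-3 + 9)*208 + 9) + 1334) = √((6*208 + 9) + 1334) = √((1248 + 9) + 1334) = √(1257 + 1334) = √2591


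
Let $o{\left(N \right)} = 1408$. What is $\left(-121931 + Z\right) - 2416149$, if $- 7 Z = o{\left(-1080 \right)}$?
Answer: $- \frac{17767968}{7} \approx -2.5383 \cdot 10^{6}$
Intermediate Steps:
$Z = - \frac{1408}{7}$ ($Z = \left(- \frac{1}{7}\right) 1408 = - \frac{1408}{7} \approx -201.14$)
$\left(-121931 + Z\right) - 2416149 = \left(-121931 - \frac{1408}{7}\right) - 2416149 = - \frac{854925}{7} - 2416149 = - \frac{17767968}{7}$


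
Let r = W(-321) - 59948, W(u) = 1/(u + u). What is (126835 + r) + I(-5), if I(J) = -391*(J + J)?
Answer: 45451673/642 ≈ 70797.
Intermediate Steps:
W(u) = 1/(2*u)
I(J) = -782*J
r = -38486617/642 (r = (1/2)/(-321) - 59948 = (1/2)*(-1/321) - 59948 = -1/642 - 59948 = -38486617/642 ≈ -59948.)
(126835 + r) + I(-5) = (126835 - 38486617/642) - 782*(-5) = 42941453/642 + 3910 = 45451673/642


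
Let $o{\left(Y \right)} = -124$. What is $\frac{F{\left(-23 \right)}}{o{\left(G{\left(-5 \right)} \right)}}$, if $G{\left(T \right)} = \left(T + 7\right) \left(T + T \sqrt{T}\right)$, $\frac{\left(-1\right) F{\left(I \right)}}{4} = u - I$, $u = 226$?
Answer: $\frac{249}{31} \approx 8.0323$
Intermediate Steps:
$F{\left(I \right)} = -904 + 4 I$ ($F{\left(I \right)} = - 4 \left(226 - I\right) = -904 + 4 I$)
$G{\left(T \right)} = \left(7 + T\right) \left(T + T^{\frac{3}{2}}\right)$
$\frac{F{\left(-23 \right)}}{o{\left(G{\left(-5 \right)} \right)}} = \frac{-904 + 4 \left(-23\right)}{-124} = \left(-904 - 92\right) \left(- \frac{1}{124}\right) = \left(-996\right) \left(- \frac{1}{124}\right) = \frac{249}{31}$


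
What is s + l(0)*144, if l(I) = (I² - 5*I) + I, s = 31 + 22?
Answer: 53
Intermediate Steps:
s = 53
l(I) = I² - 4*I
s + l(0)*144 = 53 + (0*(-4 + 0))*144 = 53 + (0*(-4))*144 = 53 + 0*144 = 53 + 0 = 53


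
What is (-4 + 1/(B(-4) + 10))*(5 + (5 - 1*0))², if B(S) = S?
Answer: -1150/3 ≈ -383.33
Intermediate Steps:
(-4 + 1/(B(-4) + 10))*(5 + (5 - 1*0))² = (-4 + 1/(-4 + 10))*(5 + (5 - 1*0))² = (-4 + 1/6)*(5 + (5 + 0))² = (-4 + ⅙)*(5 + 5)² = -23/6*10² = -23/6*100 = -1150/3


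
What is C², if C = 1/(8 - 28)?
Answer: 1/400 ≈ 0.0025000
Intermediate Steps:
C = -1/20 (C = 1/(-20) = -1/20 ≈ -0.050000)
C² = (-1/20)² = 1/400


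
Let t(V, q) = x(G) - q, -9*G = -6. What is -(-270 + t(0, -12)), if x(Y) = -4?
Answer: 262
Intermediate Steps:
G = 2/3 (G = -1/9*(-6) = 2/3 ≈ 0.66667)
t(V, q) = -4 - q
-(-270 + t(0, -12)) = -(-270 + (-4 - 1*(-12))) = -(-270 + (-4 + 12)) = -(-270 + 8) = -1*(-262) = 262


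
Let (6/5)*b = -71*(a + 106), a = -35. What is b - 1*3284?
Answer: -44909/6 ≈ -7484.8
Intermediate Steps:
b = -25205/6 (b = 5*(-71*(-35 + 106))/6 = 5*(-71*71)/6 = (5/6)*(-5041) = -25205/6 ≈ -4200.8)
b - 1*3284 = -25205/6 - 1*3284 = -25205/6 - 3284 = -44909/6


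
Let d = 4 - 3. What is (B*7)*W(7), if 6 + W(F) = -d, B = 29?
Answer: -1421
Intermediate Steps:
d = 1
W(F) = -7 (W(F) = -6 - 1*1 = -6 - 1 = -7)
(B*7)*W(7) = (29*7)*(-7) = 203*(-7) = -1421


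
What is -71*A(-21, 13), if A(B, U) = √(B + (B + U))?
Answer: -71*I*√29 ≈ -382.35*I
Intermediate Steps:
A(B, U) = √(U + 2*B)
-71*A(-21, 13) = -71*√(13 + 2*(-21)) = -71*√(13 - 42) = -71*I*√29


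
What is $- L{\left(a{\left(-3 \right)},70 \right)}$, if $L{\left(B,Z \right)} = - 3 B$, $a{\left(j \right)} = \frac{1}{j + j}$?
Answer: $- \frac{1}{2} \approx -0.5$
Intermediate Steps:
$a{\left(j \right)} = \frac{1}{2 j}$
$- L{\left(a{\left(-3 \right)},70 \right)} = - \left(-3\right) \frac{1}{2 \left(-3\right)} = - \left(-3\right) \frac{1}{2} \left(- \frac{1}{3}\right) = - \frac{\left(-3\right) \left(-1\right)}{6} = \left(-1\right) \frac{1}{2} = - \frac{1}{2}$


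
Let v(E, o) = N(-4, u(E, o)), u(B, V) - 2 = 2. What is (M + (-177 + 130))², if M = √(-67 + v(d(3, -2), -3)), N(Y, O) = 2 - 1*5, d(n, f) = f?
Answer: (47 - I*√70)² ≈ 2139.0 - 786.46*I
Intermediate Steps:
u(B, V) = 4 (u(B, V) = 2 + 2 = 4)
N(Y, O) = -3 (N(Y, O) = 2 - 5 = -3)
v(E, o) = -3
M = I*√70 (M = √(-67 - 3) = √(-70) = I*√70 ≈ 8.3666*I)
(M + (-177 + 130))² = (I*√70 + (-177 + 130))² = (I*√70 - 47)² = (-47 + I*√70)²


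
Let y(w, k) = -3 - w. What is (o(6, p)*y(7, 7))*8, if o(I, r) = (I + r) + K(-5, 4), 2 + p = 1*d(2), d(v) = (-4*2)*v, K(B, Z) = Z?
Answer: 640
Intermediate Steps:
d(v) = -8*v
p = -18 (p = -2 + 1*(-8*2) = -2 + 1*(-16) = -2 - 16 = -18)
o(I, r) = 4 + I + r (o(I, r) = (I + r) + 4 = 4 + I + r)
(o(6, p)*y(7, 7))*8 = ((4 + 6 - 18)*(-3 - 1*7))*8 = -8*(-3 - 7)*8 = -8*(-10)*8 = 80*8 = 640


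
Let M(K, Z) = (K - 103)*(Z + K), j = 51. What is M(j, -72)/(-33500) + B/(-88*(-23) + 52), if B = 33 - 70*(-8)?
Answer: 4399627/17386500 ≈ 0.25305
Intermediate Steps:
M(K, Z) = (-103 + K)*(K + Z)
B = 593 (B = 33 + 560 = 593)
M(j, -72)/(-33500) + B/(-88*(-23) + 52) = (51² - 103*51 - 103*(-72) + 51*(-72))/(-33500) + 593/(-88*(-23) + 52) = (2601 - 5253 + 7416 - 3672)*(-1/33500) + 593/(2024 + 52) = 1092*(-1/33500) + 593/2076 = -273/8375 + 593*(1/2076) = -273/8375 + 593/2076 = 4399627/17386500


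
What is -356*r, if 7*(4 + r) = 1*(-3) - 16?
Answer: 16732/7 ≈ 2390.3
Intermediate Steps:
r = -47/7 (r = -4 + (1*(-3) - 16)/7 = -4 + (-3 - 16)/7 = -4 + (⅐)*(-19) = -4 - 19/7 = -47/7 ≈ -6.7143)
-356*r = -356*(-47/7) = 16732/7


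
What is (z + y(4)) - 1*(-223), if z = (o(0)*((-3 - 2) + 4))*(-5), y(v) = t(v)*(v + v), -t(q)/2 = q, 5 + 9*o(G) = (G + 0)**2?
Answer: 1406/9 ≈ 156.22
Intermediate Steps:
o(G) = -5/9 + G**2/9 (o(G) = -5/9 + (G + 0)**2/9 = -5/9 + G**2/9)
t(q) = -2*q
y(v) = -4*v**2 (y(v) = (-2*v)*(v + v) = (-2*v)*(2*v) = -4*v**2)
z = -25/9 (z = ((-5/9 + (1/9)*0**2)*((-3 - 2) + 4))*(-5) = ((-5/9 + (1/9)*0)*(-5 + 4))*(-5) = ((-5/9 + 0)*(-1))*(-5) = -5/9*(-1)*(-5) = (5/9)*(-5) = -25/9 ≈ -2.7778)
(z + y(4)) - 1*(-223) = (-25/9 - 4*4**2) - 1*(-223) = (-25/9 - 4*16) + 223 = (-25/9 - 64) + 223 = -601/9 + 223 = 1406/9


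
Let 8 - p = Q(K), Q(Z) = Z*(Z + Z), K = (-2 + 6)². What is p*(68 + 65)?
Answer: -67032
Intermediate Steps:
K = 16 (K = 4² = 16)
Q(Z) = 2*Z² (Q(Z) = Z*(2*Z) = 2*Z²)
p = -504 (p = 8 - 2*16² = 8 - 2*256 = 8 - 1*512 = 8 - 512 = -504)
p*(68 + 65) = -504*(68 + 65) = -504*133 = -67032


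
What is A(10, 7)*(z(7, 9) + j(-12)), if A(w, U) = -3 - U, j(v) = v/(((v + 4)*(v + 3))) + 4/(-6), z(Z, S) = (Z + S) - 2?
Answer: -395/3 ≈ -131.67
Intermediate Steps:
z(Z, S) = -2 + S + Z (z(Z, S) = (S + Z) - 2 = -2 + S + Z)
j(v) = -⅔ + v/((3 + v)*(4 + v)) (j(v) = v/(((4 + v)*(3 + v))) + 4*(-⅙) = v/(((3 + v)*(4 + v))) - ⅔ = v*(1/((3 + v)*(4 + v))) - ⅔ = v/((3 + v)*(4 + v)) - ⅔ = -⅔ + v/((3 + v)*(4 + v)))
A(10, 7)*(z(7, 9) + j(-12)) = (-3 - 1*7)*((-2 + 9 + 7) + (-24 - 11*(-12) - 2*(-12)²)/(3*(12 + (-12)² + 7*(-12)))) = (-3 - 7)*(14 + (-24 + 132 - 2*144)/(3*(12 + 144 - 84))) = -10*(14 + (⅓)*(-24 + 132 - 288)/72) = -10*(14 + (⅓)*(1/72)*(-180)) = -10*(14 - ⅚) = -10*79/6 = -395/3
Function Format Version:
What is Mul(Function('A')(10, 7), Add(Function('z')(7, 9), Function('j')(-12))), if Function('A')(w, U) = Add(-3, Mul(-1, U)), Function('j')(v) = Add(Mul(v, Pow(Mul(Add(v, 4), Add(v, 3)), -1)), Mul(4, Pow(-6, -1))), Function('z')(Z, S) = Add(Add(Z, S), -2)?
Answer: Rational(-395, 3) ≈ -131.67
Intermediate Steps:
Function('z')(Z, S) = Add(-2, S, Z) (Function('z')(Z, S) = Add(Add(S, Z), -2) = Add(-2, S, Z))
Function('j')(v) = Add(Rational(-2, 3), Mul(v, Pow(Add(3, v), -1), Pow(Add(4, v), -1))) (Function('j')(v) = Add(Mul(v, Pow(Mul(Add(4, v), Add(3, v)), -1)), Mul(4, Rational(-1, 6))) = Add(Mul(v, Pow(Mul(Add(3, v), Add(4, v)), -1)), Rational(-2, 3)) = Add(Mul(v, Mul(Pow(Add(3, v), -1), Pow(Add(4, v), -1))), Rational(-2, 3)) = Add(Mul(v, Pow(Add(3, v), -1), Pow(Add(4, v), -1)), Rational(-2, 3)) = Add(Rational(-2, 3), Mul(v, Pow(Add(3, v), -1), Pow(Add(4, v), -1))))
Mul(Function('A')(10, 7), Add(Function('z')(7, 9), Function('j')(-12))) = Mul(Add(-3, Mul(-1, 7)), Add(Add(-2, 9, 7), Mul(Rational(1, 3), Pow(Add(12, Pow(-12, 2), Mul(7, -12)), -1), Add(-24, Mul(-11, -12), Mul(-2, Pow(-12, 2)))))) = Mul(Add(-3, -7), Add(14, Mul(Rational(1, 3), Pow(Add(12, 144, -84), -1), Add(-24, 132, Mul(-2, 144))))) = Mul(-10, Add(14, Mul(Rational(1, 3), Pow(72, -1), Add(-24, 132, -288)))) = Mul(-10, Add(14, Mul(Rational(1, 3), Rational(1, 72), -180))) = Mul(-10, Add(14, Rational(-5, 6))) = Mul(-10, Rational(79, 6)) = Rational(-395, 3)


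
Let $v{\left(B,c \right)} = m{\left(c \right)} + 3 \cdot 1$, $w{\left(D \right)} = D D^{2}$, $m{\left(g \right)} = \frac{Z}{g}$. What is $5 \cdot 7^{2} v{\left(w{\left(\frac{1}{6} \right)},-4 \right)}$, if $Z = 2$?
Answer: $\frac{1225}{2} \approx 612.5$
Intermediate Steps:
$m{\left(g \right)} = \frac{2}{g}$
$w{\left(D \right)} = D^{3}$
$v{\left(B,c \right)} = 3 + \frac{2}{c}$ ($v{\left(B,c \right)} = \frac{2}{c} + 3 \cdot 1 = \frac{2}{c} + 3 = 3 + \frac{2}{c}$)
$5 \cdot 7^{2} v{\left(w{\left(\frac{1}{6} \right)},-4 \right)} = 5 \cdot 7^{2} \left(3 + \frac{2}{-4}\right) = 5 \cdot 49 \left(3 + 2 \left(- \frac{1}{4}\right)\right) = 245 \left(3 - \frac{1}{2}\right) = 245 \cdot \frac{5}{2} = \frac{1225}{2}$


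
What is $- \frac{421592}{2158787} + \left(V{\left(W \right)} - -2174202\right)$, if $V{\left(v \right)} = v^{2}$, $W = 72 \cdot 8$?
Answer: $\frac{5409872307094}{2158787} \approx 2.506 \cdot 10^{6}$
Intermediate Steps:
$W = 576$
$- \frac{421592}{2158787} + \left(V{\left(W \right)} - -2174202\right) = - \frac{421592}{2158787} + \left(576^{2} - -2174202\right) = \left(-421592\right) \frac{1}{2158787} + \left(331776 + 2174202\right) = - \frac{421592}{2158787} + 2505978 = \frac{5409872307094}{2158787}$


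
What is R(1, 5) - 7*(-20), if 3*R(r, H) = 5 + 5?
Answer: 430/3 ≈ 143.33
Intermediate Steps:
R(r, H) = 10/3 (R(r, H) = (5 + 5)/3 = (⅓)*10 = 10/3)
R(1, 5) - 7*(-20) = 10/3 - 7*(-20) = 10/3 + 140 = 430/3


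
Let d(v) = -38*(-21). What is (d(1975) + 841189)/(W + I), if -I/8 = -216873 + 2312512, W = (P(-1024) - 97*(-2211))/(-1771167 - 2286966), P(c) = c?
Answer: -3416895230271/68035054469339 ≈ -0.050223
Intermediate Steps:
W = -213443/4058133 (W = (-1024 - 97*(-2211))/(-1771167 - 2286966) = (-1024 + 214467)/(-4058133) = 213443*(-1/4058133) = -213443/4058133 ≈ -0.052596)
d(v) = 798
I = -16765112 (I = -8*(-216873 + 2312512) = -8*2095639 = -16765112)
(d(1975) + 841189)/(W + I) = (798 + 841189)/(-213443/4058133 - 16765112) = 841987/(-68035054469339/4058133) = 841987*(-4058133/68035054469339) = -3416895230271/68035054469339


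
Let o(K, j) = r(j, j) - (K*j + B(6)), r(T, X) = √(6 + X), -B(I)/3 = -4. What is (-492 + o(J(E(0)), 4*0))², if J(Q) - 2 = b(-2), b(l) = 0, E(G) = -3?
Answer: (504 - √6)² ≈ 2.5155e+5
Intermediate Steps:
J(Q) = 2 (J(Q) = 2 + 0 = 2)
B(I) = 12 (B(I) = -3*(-4) = 12)
o(K, j) = -12 + √(6 + j) - K*j (o(K, j) = √(6 + j) - (K*j + 12) = √(6 + j) - (12 + K*j) = √(6 + j) + (-12 - K*j) = -12 + √(6 + j) - K*j)
(-492 + o(J(E(0)), 4*0))² = (-492 + (-12 + √(6 + 4*0) - 1*2*4*0))² = (-492 + (-12 + √(6 + 0) - 1*2*0))² = (-492 + (-12 + √6 + 0))² = (-492 + (-12 + √6))² = (-504 + √6)²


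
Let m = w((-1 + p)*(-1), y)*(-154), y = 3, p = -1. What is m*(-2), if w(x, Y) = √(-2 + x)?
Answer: 0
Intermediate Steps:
m = 0 (m = √(-2 + (-1 - 1)*(-1))*(-154) = √(-2 - 2*(-1))*(-154) = √(-2 + 2)*(-154) = √0*(-154) = 0*(-154) = 0)
m*(-2) = 0*(-2) = 0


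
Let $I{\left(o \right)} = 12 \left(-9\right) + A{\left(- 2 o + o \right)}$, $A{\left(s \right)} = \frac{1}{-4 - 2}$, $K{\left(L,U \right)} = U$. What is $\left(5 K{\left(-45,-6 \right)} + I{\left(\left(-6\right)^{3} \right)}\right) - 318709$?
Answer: $- \frac{1913083}{6} \approx -3.1885 \cdot 10^{5}$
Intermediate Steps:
$A{\left(s \right)} = - \frac{1}{6}$ ($A{\left(s \right)} = \frac{1}{-6} = - \frac{1}{6}$)
$I{\left(o \right)} = - \frac{649}{6}$ ($I{\left(o \right)} = 12 \left(-9\right) - \frac{1}{6} = -108 - \frac{1}{6} = - \frac{649}{6}$)
$\left(5 K{\left(-45,-6 \right)} + I{\left(\left(-6\right)^{3} \right)}\right) - 318709 = \left(5 \left(-6\right) - \frac{649}{6}\right) - 318709 = \left(-30 - \frac{649}{6}\right) - 318709 = - \frac{829}{6} - 318709 = - \frac{1913083}{6}$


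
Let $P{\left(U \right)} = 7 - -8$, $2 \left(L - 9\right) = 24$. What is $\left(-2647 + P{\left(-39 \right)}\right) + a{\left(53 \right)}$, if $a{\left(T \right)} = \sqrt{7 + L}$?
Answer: $-2632 + 2 \sqrt{7} \approx -2626.7$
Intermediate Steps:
$L = 21$ ($L = 9 + \frac{1}{2} \cdot 24 = 9 + 12 = 21$)
$P{\left(U \right)} = 15$ ($P{\left(U \right)} = 7 + 8 = 15$)
$a{\left(T \right)} = 2 \sqrt{7}$ ($a{\left(T \right)} = \sqrt{7 + 21} = \sqrt{28} = 2 \sqrt{7}$)
$\left(-2647 + P{\left(-39 \right)}\right) + a{\left(53 \right)} = \left(-2647 + 15\right) + 2 \sqrt{7} = -2632 + 2 \sqrt{7}$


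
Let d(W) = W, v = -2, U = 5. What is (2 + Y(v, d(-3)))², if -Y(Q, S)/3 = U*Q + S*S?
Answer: 25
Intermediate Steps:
Y(Q, S) = -15*Q - 3*S² (Y(Q, S) = -3*(5*Q + S*S) = -3*(5*Q + S²) = -3*(S² + 5*Q) = -15*Q - 3*S²)
(2 + Y(v, d(-3)))² = (2 + (-15*(-2) - 3*(-3)²))² = (2 + (30 - 3*9))² = (2 + (30 - 27))² = (2 + 3)² = 5² = 25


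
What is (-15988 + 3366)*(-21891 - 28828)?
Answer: 640175218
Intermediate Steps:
(-15988 + 3366)*(-21891 - 28828) = -12622*(-50719) = 640175218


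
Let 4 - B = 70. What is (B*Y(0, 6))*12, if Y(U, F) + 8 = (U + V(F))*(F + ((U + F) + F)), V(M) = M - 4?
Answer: -22176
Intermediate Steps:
B = -66 (B = 4 - 1*70 = 4 - 70 = -66)
V(M) = -4 + M
Y(U, F) = -8 + (U + 3*F)*(-4 + F + U) (Y(U, F) = -8 + (U + (-4 + F))*(F + ((U + F) + F)) = -8 + (-4 + F + U)*(F + ((F + U) + F)) = -8 + (-4 + F + U)*(F + (U + 2*F)) = -8 + (-4 + F + U)*(U + 3*F) = -8 + (U + 3*F)*(-4 + F + U))
(B*Y(0, 6))*12 = -66*(-8 + 0² + 0*(-4 + 6) + 3*6*0 + 3*6*(-4 + 6))*12 = -66*(-8 + 0 + 0*2 + 0 + 3*6*2)*12 = -66*(-8 + 0 + 0 + 0 + 36)*12 = -66*28*12 = -1848*12 = -22176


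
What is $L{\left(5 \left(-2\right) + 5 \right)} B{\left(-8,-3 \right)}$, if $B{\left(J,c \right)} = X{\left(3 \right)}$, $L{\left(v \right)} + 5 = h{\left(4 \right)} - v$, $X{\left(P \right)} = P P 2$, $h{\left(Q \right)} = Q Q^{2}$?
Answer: $1152$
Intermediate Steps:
$h{\left(Q \right)} = Q^{3}$
$X{\left(P \right)} = 2 P^{2}$ ($X{\left(P \right)} = P^{2} \cdot 2 = 2 P^{2}$)
$L{\left(v \right)} = 59 - v$ ($L{\left(v \right)} = -5 - \left(-64 + v\right) = 59 - v$)
$B{\left(J,c \right)} = 18$ ($B{\left(J,c \right)} = 2 \cdot 3^{2} = 2 \cdot 9 = 18$)
$L{\left(5 \left(-2\right) + 5 \right)} B{\left(-8,-3 \right)} = \left(59 - \left(5 \left(-2\right) + 5\right)\right) 18 = \left(59 - \left(-10 + 5\right)\right) 18 = \left(59 - -5\right) 18 = \left(59 + 5\right) 18 = 64 \cdot 18 = 1152$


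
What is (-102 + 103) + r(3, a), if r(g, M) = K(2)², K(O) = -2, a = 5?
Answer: 5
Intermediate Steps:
r(g, M) = 4 (r(g, M) = (-2)² = 4)
(-102 + 103) + r(3, a) = (-102 + 103) + 4 = 1 + 4 = 5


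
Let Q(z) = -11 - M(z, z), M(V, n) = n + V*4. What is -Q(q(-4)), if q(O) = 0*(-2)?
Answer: 11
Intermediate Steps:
M(V, n) = n + 4*V
q(O) = 0
Q(z) = -11 - 5*z (Q(z) = -11 - (z + 4*z) = -11 - 5*z)
-Q(q(-4)) = -(-11 - 5*0) = -(-11 + 0) = -1*(-11) = 11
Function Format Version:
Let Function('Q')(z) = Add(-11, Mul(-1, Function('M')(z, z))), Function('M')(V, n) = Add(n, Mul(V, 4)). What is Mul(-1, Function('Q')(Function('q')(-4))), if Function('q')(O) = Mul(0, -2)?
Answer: 11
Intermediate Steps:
Function('M')(V, n) = Add(n, Mul(4, V))
Function('q')(O) = 0
Function('Q')(z) = Add(-11, Mul(-5, z)) (Function('Q')(z) = Add(-11, Mul(-1, Add(z, Mul(4, z)))) = Add(-11, Mul(-1, Mul(5, z))) = Add(-11, Mul(-5, z)))
Mul(-1, Function('Q')(Function('q')(-4))) = Mul(-1, Add(-11, Mul(-5, 0))) = Mul(-1, Add(-11, 0)) = Mul(-1, -11) = 11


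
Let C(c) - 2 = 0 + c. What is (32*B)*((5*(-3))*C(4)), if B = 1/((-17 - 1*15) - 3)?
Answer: 576/7 ≈ 82.286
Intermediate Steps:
C(c) = 2 + c (C(c) = 2 + (0 + c) = 2 + c)
B = -1/35 (B = 1/((-17 - 15) - 3) = 1/(-32 - 3) = 1/(-35) = -1/35 ≈ -0.028571)
(32*B)*((5*(-3))*C(4)) = (32*(-1/35))*((5*(-3))*(2 + 4)) = -(-96)*6/7 = -32/35*(-90) = 576/7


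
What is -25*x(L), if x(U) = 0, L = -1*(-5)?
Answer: 0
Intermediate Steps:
L = 5
-25*x(L) = -25*0 = 0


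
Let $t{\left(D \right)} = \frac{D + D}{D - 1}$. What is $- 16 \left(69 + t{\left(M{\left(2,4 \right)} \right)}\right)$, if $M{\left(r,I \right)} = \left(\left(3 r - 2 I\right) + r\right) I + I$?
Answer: $- \frac{3440}{3} \approx -1146.7$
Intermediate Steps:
$M{\left(r,I \right)} = I + I \left(- 2 I + 4 r\right)$ ($M{\left(r,I \right)} = \left(\left(- 2 I + 3 r\right) + r\right) I + I = \left(- 2 I + 4 r\right) I + I = I \left(- 2 I + 4 r\right) + I = I + I \left(- 2 I + 4 r\right)$)
$t{\left(D \right)} = \frac{2 D}{-1 + D}$
$- 16 \left(69 + t{\left(M{\left(2,4 \right)} \right)}\right) = - 16 \left(69 + \frac{2 \cdot 4 \left(1 - 8 + 4 \cdot 2\right)}{-1 + 4 \left(1 - 8 + 4 \cdot 2\right)}\right) = - 16 \left(69 + \frac{2 \cdot 4 \left(1 - 8 + 8\right)}{-1 + 4 \left(1 - 8 + 8\right)}\right) = - 16 \left(69 + \frac{2 \cdot 4 \cdot 1}{-1 + 4 \cdot 1}\right) = - 16 \left(69 + 2 \cdot 4 \frac{1}{-1 + 4}\right) = - 16 \left(69 + 2 \cdot 4 \cdot \frac{1}{3}\right) = - 16 \left(69 + \frac{8}{3}\right) = \left(-16\right) \frac{215}{3} = - \frac{3440}{3}$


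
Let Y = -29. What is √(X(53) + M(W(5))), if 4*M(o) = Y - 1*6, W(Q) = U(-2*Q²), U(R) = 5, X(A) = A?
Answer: √177/2 ≈ 6.6521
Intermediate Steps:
W(Q) = 5
M(o) = -35/4 (M(o) = (-29 - 1*6)/4 = (-29 - 6)/4 = (¼)*(-35) = -35/4)
√(X(53) + M(W(5))) = √(53 - 35/4) = √(177/4) = √177/2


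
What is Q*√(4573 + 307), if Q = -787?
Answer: -3148*√305 ≈ -54977.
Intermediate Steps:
Q*√(4573 + 307) = -787*√(4573 + 307) = -3148*√305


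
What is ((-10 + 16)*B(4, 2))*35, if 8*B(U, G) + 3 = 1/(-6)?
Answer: -665/8 ≈ -83.125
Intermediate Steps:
B(U, G) = -19/48 (B(U, G) = -3/8 + (⅛)/(-6) = -3/8 + (⅛)*(-⅙) = -3/8 - 1/48 = -19/48)
((-10 + 16)*B(4, 2))*35 = ((-10 + 16)*(-19/48))*35 = (6*(-19/48))*35 = -19/8*35 = -665/8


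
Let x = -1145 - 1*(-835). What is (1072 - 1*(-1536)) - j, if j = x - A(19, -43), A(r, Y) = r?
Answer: 2937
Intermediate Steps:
x = -310 (x = -1145 + 835 = -310)
j = -329 (j = -310 - 1*19 = -310 - 19 = -329)
(1072 - 1*(-1536)) - j = (1072 - 1*(-1536)) - 1*(-329) = (1072 + 1536) + 329 = 2608 + 329 = 2937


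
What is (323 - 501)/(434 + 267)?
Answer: -178/701 ≈ -0.25392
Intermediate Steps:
(323 - 501)/(434 + 267) = -178/701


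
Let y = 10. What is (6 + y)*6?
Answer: 96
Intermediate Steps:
(6 + y)*6 = (6 + 10)*6 = 16*6 = 96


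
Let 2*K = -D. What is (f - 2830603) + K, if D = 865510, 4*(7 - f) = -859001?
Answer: -12194403/4 ≈ -3.0486e+6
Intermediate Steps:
f = 859029/4 (f = 7 - ¼*(-859001) = 7 + 859001/4 = 859029/4 ≈ 2.1476e+5)
K = -432755 (K = (-1*865510)/2 = (½)*(-865510) = -432755)
(f - 2830603) + K = (859029/4 - 2830603) - 432755 = -10463383/4 - 432755 = -12194403/4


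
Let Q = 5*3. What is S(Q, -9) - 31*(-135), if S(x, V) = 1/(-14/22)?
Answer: 29284/7 ≈ 4183.4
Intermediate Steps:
Q = 15
S(x, V) = -11/7 (S(x, V) = 1/(-14*1/22) = 1/(-7/11) = -11/7)
S(Q, -9) - 31*(-135) = -11/7 - 31*(-135) = -11/7 + 4185 = 29284/7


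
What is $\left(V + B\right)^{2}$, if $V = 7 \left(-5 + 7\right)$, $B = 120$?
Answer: $17956$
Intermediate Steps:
$V = 14$ ($V = 7 \cdot 2 = 14$)
$\left(V + B\right)^{2} = \left(14 + 120\right)^{2} = 134^{2} = 17956$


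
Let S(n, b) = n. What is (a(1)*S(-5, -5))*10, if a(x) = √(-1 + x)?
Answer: 0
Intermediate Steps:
(a(1)*S(-5, -5))*10 = (√(-1 + 1)*(-5))*10 = (√0*(-5))*10 = (0*(-5))*10 = 0*10 = 0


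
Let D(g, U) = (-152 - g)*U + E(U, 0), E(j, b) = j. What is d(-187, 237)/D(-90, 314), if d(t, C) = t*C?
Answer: 44319/19154 ≈ 2.3138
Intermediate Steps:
d(t, C) = C*t
D(g, U) = U + U*(-152 - g) (D(g, U) = (-152 - g)*U + U = U*(-152 - g) + U = U + U*(-152 - g))
d(-187, 237)/D(-90, 314) = (237*(-187))/((314*(-151 - 1*(-90)))) = -44319*1/(314*(-151 + 90)) = -44319/(314*(-61)) = -44319/(-19154) = -44319*(-1/19154) = 44319/19154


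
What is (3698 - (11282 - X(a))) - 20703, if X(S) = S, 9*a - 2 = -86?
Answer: -84889/3 ≈ -28296.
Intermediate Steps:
a = -28/3 (a = 2/9 + (⅑)*(-86) = 2/9 - 86/9 = -28/3 ≈ -9.3333)
(3698 - (11282 - X(a))) - 20703 = (3698 - (11282 - 1*(-28/3))) - 20703 = (3698 - (11282 + 28/3)) - 20703 = (3698 - 1*33874/3) - 20703 = (3698 - 33874/3) - 20703 = -22780/3 - 20703 = -84889/3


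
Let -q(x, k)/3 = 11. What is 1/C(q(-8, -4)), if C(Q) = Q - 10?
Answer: -1/43 ≈ -0.023256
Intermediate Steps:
q(x, k) = -33 (q(x, k) = -3*11 = -33)
C(Q) = -10 + Q
1/C(q(-8, -4)) = 1/(-10 - 33) = 1/(-43) = -1/43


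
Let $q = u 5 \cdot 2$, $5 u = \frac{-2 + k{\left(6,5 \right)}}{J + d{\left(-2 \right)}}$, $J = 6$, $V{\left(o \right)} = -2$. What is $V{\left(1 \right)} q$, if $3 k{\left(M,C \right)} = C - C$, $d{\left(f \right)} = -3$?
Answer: $\frac{8}{3} \approx 2.6667$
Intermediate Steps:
$k{\left(M,C \right)} = 0$ ($k{\left(M,C \right)} = \frac{C - C}{3} = \frac{1}{3} \cdot 0 = 0$)
$u = - \frac{2}{15}$ ($u = \frac{\left(-2 + 0\right) \frac{1}{6 - 3}}{5} = \frac{\left(-2\right) \frac{1}{3}}{5} = \frac{1}{5} \left(- \frac{2}{3}\right) = - \frac{2}{15} \approx -0.13333$)
$q = - \frac{4}{3}$ ($q = \left(- \frac{2}{15}\right) 5 \cdot 2 = \left(- \frac{2}{3}\right) 2 = - \frac{4}{3} \approx -1.3333$)
$V{\left(1 \right)} q = \left(-2\right) \left(- \frac{4}{3}\right) = \frac{8}{3}$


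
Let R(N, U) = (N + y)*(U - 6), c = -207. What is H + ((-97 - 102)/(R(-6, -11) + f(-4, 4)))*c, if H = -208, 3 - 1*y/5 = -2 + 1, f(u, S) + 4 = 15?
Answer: -88409/227 ≈ -389.47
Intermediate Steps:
f(u, S) = 11 (f(u, S) = -4 + 15 = 11)
y = 20 (y = 15 - 5*(-2 + 1) = 15 - 5*(-1) = 15 + 5 = 20)
R(N, U) = (-6 + U)*(20 + N) (R(N, U) = (N + 20)*(U - 6) = (20 + N)*(-6 + U) = (-6 + U)*(20 + N))
H + ((-97 - 102)/(R(-6, -11) + f(-4, 4)))*c = -208 + ((-97 - 102)/((-120 - 6*(-6) + 20*(-11) - 6*(-11)) + 11))*(-207) = -208 - 199/((-120 + 36 - 220 + 66) + 11)*(-207) = -208 - 199/(-238 + 11)*(-207) = -208 - 199/(-227)*(-207) = -208 - 199*(-1/227)*(-207) = -208 + (199/227)*(-207) = -208 - 41193/227 = -88409/227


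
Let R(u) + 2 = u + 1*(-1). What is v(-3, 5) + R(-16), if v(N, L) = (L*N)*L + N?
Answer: -97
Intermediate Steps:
v(N, L) = N + N*L**2 (v(N, L) = N*L**2 + N = N + N*L**2)
R(u) = -3 + u (R(u) = -2 + (u + 1*(-1)) = -2 + (u - 1) = -2 + (-1 + u) = -3 + u)
v(-3, 5) + R(-16) = -3*(1 + 5**2) + (-3 - 16) = -3*(1 + 25) - 19 = -3*26 - 19 = -78 - 19 = -97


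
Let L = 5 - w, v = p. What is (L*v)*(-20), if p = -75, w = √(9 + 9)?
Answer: 7500 - 4500*√2 ≈ 1136.0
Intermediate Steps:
w = 3*√2 (w = √18 = 3*√2 ≈ 4.2426)
v = -75
L = 5 - 3*√2 ≈ 0.75736
(L*v)*(-20) = ((5 - 3*√2)*(-75))*(-20) = (-375 + 225*√2)*(-20) = 7500 - 4500*√2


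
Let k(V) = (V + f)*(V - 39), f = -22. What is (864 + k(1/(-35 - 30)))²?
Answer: 52989897301056/17850625 ≈ 2.9685e+6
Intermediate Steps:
k(V) = (-39 + V)*(-22 + V) (k(V) = (V - 22)*(V - 39) = (-22 + V)*(-39 + V) = (-39 + V)*(-22 + V))
(864 + k(1/(-35 - 30)))² = (864 + (858 + (1/(-35 - 30))² - 61/(-35 - 30)))² = (864 + (858 + (1/(-65))² - 61/(-65)))² = (864 + (858 + (-1/65)² - 61*(-1/65)))² = (864 + (858 + 1/4225 + 61/65))² = (864 + 3629016/4225)² = (7279416/4225)² = 52989897301056/17850625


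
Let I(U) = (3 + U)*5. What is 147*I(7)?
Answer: 7350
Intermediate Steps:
I(U) = 15 + 5*U
147*I(7) = 147*(15 + 5*7) = 147*(15 + 35) = 147*50 = 7350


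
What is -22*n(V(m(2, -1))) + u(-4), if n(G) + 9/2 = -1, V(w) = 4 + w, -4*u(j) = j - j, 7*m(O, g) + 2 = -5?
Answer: 121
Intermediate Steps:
m(O, g) = -1 (m(O, g) = -2/7 + (⅐)*(-5) = -2/7 - 5/7 = -1)
u(j) = 0 (u(j) = -(j - j)/4 = -¼*0 = 0)
n(G) = -11/2 (n(G) = -9/2 - 1 = -11/2)
-22*n(V(m(2, -1))) + u(-4) = -22*(-11/2) + 0 = 121 + 0 = 121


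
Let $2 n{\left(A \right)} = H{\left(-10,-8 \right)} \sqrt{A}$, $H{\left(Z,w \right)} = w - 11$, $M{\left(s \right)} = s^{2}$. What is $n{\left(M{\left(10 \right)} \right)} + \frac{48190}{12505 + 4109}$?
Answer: $- \frac{765070}{8307} \approx -92.099$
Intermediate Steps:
$H{\left(Z,w \right)} = -11 + w$
$n{\left(A \right)} = - \frac{19 \sqrt{A}}{2}$ ($n{\left(A \right)} = \frac{\left(-11 - 8\right) \sqrt{A}}{2} = \frac{\left(-19\right) \sqrt{A}}{2} = - \frac{19 \sqrt{A}}{2}$)
$n{\left(M{\left(10 \right)} \right)} + \frac{48190}{12505 + 4109} = - \frac{19 \sqrt{10^{2}}}{2} + \frac{48190}{12505 + 4109} = - \frac{19 \sqrt{100}}{2} + \frac{48190}{16614} = \left(- \frac{19}{2}\right) 10 + 48190 \cdot \frac{1}{16614} = -95 + \frac{24095}{8307} = - \frac{765070}{8307}$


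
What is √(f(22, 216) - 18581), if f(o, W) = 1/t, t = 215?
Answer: I*√858906510/215 ≈ 136.31*I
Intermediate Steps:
f(o, W) = 1/215
√(f(22, 216) - 18581) = √(1/215 - 18581) = √(-3994914/215) = I*√858906510/215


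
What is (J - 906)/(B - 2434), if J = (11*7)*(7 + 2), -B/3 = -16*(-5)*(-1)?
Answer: 213/2194 ≈ 0.097083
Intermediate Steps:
B = 240 (B = -3*(-16*(-5))*(-1) = -240*(-1) = -3*(-80) = 240)
J = 693 (J = 77*9 = 693)
(J - 906)/(B - 2434) = (693 - 906)/(240 - 2434) = -213/(-2194) = -213*(-1/2194) = 213/2194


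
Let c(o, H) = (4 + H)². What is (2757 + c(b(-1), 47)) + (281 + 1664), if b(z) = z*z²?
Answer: 7303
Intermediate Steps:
b(z) = z³
(2757 + c(b(-1), 47)) + (281 + 1664) = (2757 + (4 + 47)²) + (281 + 1664) = (2757 + 51²) + 1945 = (2757 + 2601) + 1945 = 5358 + 1945 = 7303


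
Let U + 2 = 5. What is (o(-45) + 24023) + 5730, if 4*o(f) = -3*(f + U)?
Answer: 59569/2 ≈ 29785.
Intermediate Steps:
U = 3 (U = -2 + 5 = 3)
o(f) = -9/4 - 3*f/4 (o(f) = (-3*(f + 3))/4 = (-3*(3 + f))/4 = (-9 - 3*f)/4 = -9/4 - 3*f/4)
(o(-45) + 24023) + 5730 = ((-9/4 - ¾*(-45)) + 24023) + 5730 = ((-9/4 + 135/4) + 24023) + 5730 = (63/2 + 24023) + 5730 = 48109/2 + 5730 = 59569/2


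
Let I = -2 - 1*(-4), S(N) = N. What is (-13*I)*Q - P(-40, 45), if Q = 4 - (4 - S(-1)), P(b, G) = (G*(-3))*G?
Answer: 6101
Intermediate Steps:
P(b, G) = -3*G² (P(b, G) = (-3*G)*G = -3*G²)
I = 2 (I = -2 + 4 = 2)
Q = -1 (Q = 4 - (4 - 1*(-1)) = 4 - (4 + 1) = 4 - 1*5 = 4 - 5 = -1)
(-13*I)*Q - P(-40, 45) = -13*2*(-1) - (-3)*45² = -26*(-1) - (-3)*2025 = 26 - 1*(-6075) = 26 + 6075 = 6101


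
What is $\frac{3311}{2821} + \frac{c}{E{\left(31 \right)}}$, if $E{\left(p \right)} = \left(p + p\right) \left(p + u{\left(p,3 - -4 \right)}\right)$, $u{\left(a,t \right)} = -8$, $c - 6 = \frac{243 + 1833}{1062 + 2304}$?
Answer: $\frac{6127247}{5199909} \approx 1.1783$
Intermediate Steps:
$c = \frac{3712}{561}$ ($c = 6 + \frac{243 + 1833}{1062 + 2304} = 6 + \frac{2076}{3366} = 6 + 2076 \cdot \frac{1}{3366} = 6 + \frac{346}{561} = \frac{3712}{561} \approx 6.6168$)
$E{\left(p \right)} = 2 p \left(-8 + p\right)$ ($E{\left(p \right)} = \left(p + p\right) \left(p - 8\right) = 2 p \left(-8 + p\right)$)
$\frac{3311}{2821} + \frac{c}{E{\left(31 \right)}} = \frac{3311}{2821} + \frac{3712}{561 \cdot 2 \cdot 31 \left(-8 + 31\right)} = 3311 \cdot \frac{1}{2821} + \frac{3712}{561 \cdot 2 \cdot 31 \cdot 23} = \frac{473}{403} + \frac{3712}{561 \cdot 1426} = \frac{473}{403} + \frac{3712}{561} \cdot \frac{1}{1426} = \frac{473}{403} + \frac{1856}{399993} = \frac{6127247}{5199909}$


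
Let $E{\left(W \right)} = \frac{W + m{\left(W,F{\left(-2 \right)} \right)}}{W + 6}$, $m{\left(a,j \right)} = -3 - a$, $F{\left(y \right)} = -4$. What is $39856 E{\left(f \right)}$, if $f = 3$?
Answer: $- \frac{39856}{3} \approx -13285.0$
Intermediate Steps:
$E{\left(W \right)} = - \frac{3}{6 + W}$ ($E{\left(W \right)} = \frac{W - \left(3 + W\right)}{W + 6} = - \frac{3}{6 + W}$)
$39856 E{\left(f \right)} = 39856 \left(- \frac{3}{6 + 3}\right) = 39856 \left(- \frac{3}{9}\right) = 39856 \left(\left(-3\right) \frac{1}{9}\right) = 39856 \left(- \frac{1}{3}\right) = - \frac{39856}{3}$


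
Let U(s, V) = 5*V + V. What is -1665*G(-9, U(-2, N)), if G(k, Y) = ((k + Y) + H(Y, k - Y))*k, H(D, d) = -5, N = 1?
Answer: -119880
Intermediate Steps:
U(s, V) = 6*V
G(k, Y) = k*(-5 + Y + k) (G(k, Y) = ((k + Y) - 5)*k = ((Y + k) - 5)*k = (-5 + Y + k)*k = k*(-5 + Y + k))
-1665*G(-9, U(-2, N)) = -(-14985)*(-5 + 6*1 - 9) = -(-14985)*(-5 + 6 - 9) = -(-14985)*(-8) = -1665*72 = -119880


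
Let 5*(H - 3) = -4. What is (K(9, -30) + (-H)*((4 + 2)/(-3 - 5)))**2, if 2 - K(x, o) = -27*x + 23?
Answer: 20007729/400 ≈ 50019.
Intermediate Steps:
H = 11/5 (H = 3 + (1/5)*(-4) = 3 - 4/5 = 11/5 ≈ 2.2000)
K(x, o) = -21 + 27*x (K(x, o) = 2 - (-27*x + 23) = 2 - (23 - 27*x) = 2 + (-23 + 27*x) = -21 + 27*x)
(K(9, -30) + (-H)*((4 + 2)/(-3 - 5)))**2 = ((-21 + 27*9) + (-1*11/5)*((4 + 2)/(-3 - 5)))**2 = ((-21 + 243) - 66/(5*(-8)))**2 = (222 - 66*(-1)/(5*8))**2 = (222 - 11/5*(-3/4))**2 = (222 + 33/20)**2 = (4473/20)**2 = 20007729/400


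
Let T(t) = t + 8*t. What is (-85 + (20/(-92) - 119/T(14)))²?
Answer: 1272420241/171396 ≈ 7423.9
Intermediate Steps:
T(t) = 9*t
(-85 + (20/(-92) - 119/T(14)))² = (-85 + (20/(-92) - 119/(9*14)))² = (-85 + (20*(-1/92) - 119/126))² = (-85 + (-5/23 - 119*1/126))² = (-85 + (-5/23 - 17/18))² = (-85 - 481/414)² = (-35671/414)² = 1272420241/171396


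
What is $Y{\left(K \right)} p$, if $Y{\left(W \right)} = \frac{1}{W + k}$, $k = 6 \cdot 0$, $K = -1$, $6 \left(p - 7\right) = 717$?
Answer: $- \frac{253}{2} \approx -126.5$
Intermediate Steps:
$p = \frac{253}{2}$ ($p = 7 + \frac{1}{6} \cdot 717 = 7 + \frac{239}{2} = \frac{253}{2} \approx 126.5$)
$k = 0$
$Y{\left(W \right)} = \frac{1}{W}$ ($Y{\left(W \right)} = \frac{1}{W + 0} = \frac{1}{W}$)
$Y{\left(K \right)} p = \frac{1}{-1} \cdot \frac{253}{2} = \left(-1\right) \frac{253}{2} = - \frac{253}{2}$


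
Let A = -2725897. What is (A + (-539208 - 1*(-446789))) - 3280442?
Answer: -6098758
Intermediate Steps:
(A + (-539208 - 1*(-446789))) - 3280442 = (-2725897 + (-539208 - 1*(-446789))) - 3280442 = (-2725897 + (-539208 + 446789)) - 3280442 = (-2725897 - 92419) - 3280442 = -2818316 - 3280442 = -6098758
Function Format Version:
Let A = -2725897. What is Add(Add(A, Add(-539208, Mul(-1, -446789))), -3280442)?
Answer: -6098758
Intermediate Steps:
Add(Add(A, Add(-539208, Mul(-1, -446789))), -3280442) = Add(Add(-2725897, Add(-539208, Mul(-1, -446789))), -3280442) = Add(Add(-2725897, Add(-539208, 446789)), -3280442) = Add(Add(-2725897, -92419), -3280442) = Add(-2818316, -3280442) = -6098758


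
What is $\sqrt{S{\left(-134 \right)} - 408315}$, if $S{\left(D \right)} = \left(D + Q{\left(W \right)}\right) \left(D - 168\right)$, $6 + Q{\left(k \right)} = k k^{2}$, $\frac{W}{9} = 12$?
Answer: $i \sqrt{380799059} \approx 19514.0 i$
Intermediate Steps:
$W = 108$ ($W = 9 \cdot 12 = 108$)
$Q{\left(k \right)} = -6 + k^{3}$ ($Q{\left(k \right)} = -6 + k k^{2} = -6 + k^{3}$)
$S{\left(D \right)} = \left(-168 + D\right) \left(1259706 + D\right)$ ($S{\left(D \right)} = \left(D - \left(6 - 108^{3}\right)\right) \left(D - 168\right) = \left(D + \left(-6 + 1259712\right)\right) \left(-168 + D\right) = \left(D + 1259706\right) \left(-168 + D\right) = \left(1259706 + D\right) \left(-168 + D\right) = \left(-168 + D\right) \left(1259706 + D\right)$)
$\sqrt{S{\left(-134 \right)} - 408315} = \sqrt{\left(-211630608 + \left(-134\right)^{2} + 1259538 \left(-134\right)\right) - 408315} = \sqrt{\left(-211630608 + 17956 - 168778092\right) - 408315} = \sqrt{-380390744 - 408315} = \sqrt{-380799059} = i \sqrt{380799059}$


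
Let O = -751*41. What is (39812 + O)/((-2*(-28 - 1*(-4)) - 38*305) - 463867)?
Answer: -9021/475409 ≈ -0.018975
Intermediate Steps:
O = -30791
(39812 + O)/((-2*(-28 - 1*(-4)) - 38*305) - 463867) = (39812 - 30791)/((-2*(-28 - 1*(-4)) - 38*305) - 463867) = 9021/((-2*(-28 + 4) - 11590) - 463867) = 9021/((-2*(-24) - 11590) - 463867) = 9021/((48 - 11590) - 463867) = 9021/(-11542 - 463867) = 9021/(-475409) = 9021*(-1/475409) = -9021/475409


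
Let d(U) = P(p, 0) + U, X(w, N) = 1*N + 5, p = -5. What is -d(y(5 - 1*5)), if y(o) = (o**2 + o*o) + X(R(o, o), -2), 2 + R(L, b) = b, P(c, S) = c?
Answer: 2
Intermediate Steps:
R(L, b) = -2 + b
X(w, N) = 5 + N (X(w, N) = N + 5 = 5 + N)
y(o) = 3 + 2*o**2 (y(o) = (o**2 + o*o) + (5 - 2) = (o**2 + o**2) + 3 = 2*o**2 + 3 = 3 + 2*o**2)
d(U) = -5 + U
-d(y(5 - 1*5)) = -(-5 + (3 + 2*(5 - 1*5)**2)) = -(-5 + (3 + 2*(5 - 5)**2)) = -(-5 + (3 + 2*0**2)) = -(-5 + (3 + 2*0)) = -(-5 + (3 + 0)) = -(-5 + 3) = -1*(-2) = 2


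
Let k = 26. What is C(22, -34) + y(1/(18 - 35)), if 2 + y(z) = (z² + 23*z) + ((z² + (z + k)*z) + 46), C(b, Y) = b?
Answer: 18244/289 ≈ 63.128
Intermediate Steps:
y(z) = 44 + 2*z² + 23*z + z*(26 + z) (y(z) = -2 + ((z² + 23*z) + ((z² + (z + 26)*z) + 46)) = -2 + ((z² + 23*z) + ((z² + (26 + z)*z) + 46)) = -2 + ((z² + 23*z) + ((z² + z*(26 + z)) + 46)) = -2 + ((z² + 23*z) + (46 + z² + z*(26 + z))) = -2 + (46 + 2*z² + 23*z + z*(26 + z)) = 44 + 2*z² + 23*z + z*(26 + z))
C(22, -34) + y(1/(18 - 35)) = 22 + (44 + 3*(1/(18 - 35))² + 49/(18 - 35)) = 22 + (44 + 3*(1/(-17))² + 49/(-17)) = 22 + (44 + 3*(-1/17)² + 49*(-1/17)) = 22 + (44 + 3*(1/289) - 49/17) = 22 + (44 + 3/289 - 49/17) = 22 + 11886/289 = 18244/289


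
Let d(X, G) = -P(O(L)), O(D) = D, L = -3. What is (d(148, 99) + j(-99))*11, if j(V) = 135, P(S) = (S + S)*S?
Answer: 1287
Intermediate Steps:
P(S) = 2*S**2 (P(S) = (2*S)*S = 2*S**2)
d(X, G) = -18 (d(X, G) = -2*(-3)**2 = -2*9 = -1*18 = -18)
(d(148, 99) + j(-99))*11 = (-18 + 135)*11 = 117*11 = 1287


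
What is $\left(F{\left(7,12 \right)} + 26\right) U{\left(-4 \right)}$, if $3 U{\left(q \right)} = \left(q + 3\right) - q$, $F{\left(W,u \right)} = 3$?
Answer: $29$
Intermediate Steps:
$U{\left(q \right)} = 1$ ($U{\left(q \right)} = \frac{\left(q + 3\right) - q}{3} = \frac{\left(3 + q\right) - q}{3} = \frac{1}{3} \cdot 3 = 1$)
$\left(F{\left(7,12 \right)} + 26\right) U{\left(-4 \right)} = \left(3 + 26\right) 1 = 29 \cdot 1 = 29$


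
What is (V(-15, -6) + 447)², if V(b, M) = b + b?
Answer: 173889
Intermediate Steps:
V(b, M) = 2*b
(V(-15, -6) + 447)² = (2*(-15) + 447)² = (-30 + 447)² = 417² = 173889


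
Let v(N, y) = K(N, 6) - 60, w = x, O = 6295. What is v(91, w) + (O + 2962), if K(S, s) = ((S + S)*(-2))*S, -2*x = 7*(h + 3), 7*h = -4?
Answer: -23927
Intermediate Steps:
h = -4/7 (h = (⅐)*(-4) = -4/7 ≈ -0.57143)
x = -17/2 (x = -7*(-4/7 + 3)/2 = -7*17/(2*7) = -½*17 = -17/2 ≈ -8.5000)
K(S, s) = -4*S² (K(S, s) = ((2*S)*(-2))*S = (-4*S)*S = -4*S²)
w = -17/2 ≈ -8.5000
v(N, y) = -60 - 4*N² (v(N, y) = -4*N² - 60 = -60 - 4*N²)
v(91, w) + (O + 2962) = (-60 - 4*91²) + (6295 + 2962) = (-60 - 4*8281) + 9257 = (-60 - 33124) + 9257 = -33184 + 9257 = -23927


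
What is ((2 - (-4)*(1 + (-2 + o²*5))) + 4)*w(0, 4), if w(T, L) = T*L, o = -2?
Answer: 0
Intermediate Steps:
w(T, L) = L*T
((2 - (-4)*(1 + (-2 + o²*5))) + 4)*w(0, 4) = ((2 - (-4)*(1 + (-2 + (-2)²*5))) + 4)*(4*0) = ((2 - (-4)*(1 + (-2 + 4*5))) + 4)*0 = ((2 - (-4)*(1 + (-2 + 20))) + 4)*0 = ((2 - (-4)*(1 + 18)) + 4)*0 = ((2 - (-4)*19) + 4)*0 = ((2 - 1*(-76)) + 4)*0 = ((2 + 76) + 4)*0 = (78 + 4)*0 = 82*0 = 0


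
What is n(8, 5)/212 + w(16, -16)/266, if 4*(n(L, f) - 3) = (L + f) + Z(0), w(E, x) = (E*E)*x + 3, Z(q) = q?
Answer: -1732107/112784 ≈ -15.358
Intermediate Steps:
w(E, x) = 3 + x*E² (w(E, x) = E²*x + 3 = x*E² + 3 = 3 + x*E²)
n(L, f) = 3 + L/4 + f/4 (n(L, f) = 3 + ((L + f) + 0)/4 = 3 + (L + f)/4 = 3 + (L/4 + f/4) = 3 + L/4 + f/4)
n(8, 5)/212 + w(16, -16)/266 = (3 + (¼)*8 + (¼)*5)/212 + (3 - 16*16²)/266 = (3 + 2 + 5/4)*(1/212) + (3 - 16*256)*(1/266) = (25/4)*(1/212) + (3 - 4096)*(1/266) = 25/848 - 4093*1/266 = 25/848 - 4093/266 = -1732107/112784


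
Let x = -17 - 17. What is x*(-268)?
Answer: 9112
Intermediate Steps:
x = -34
x*(-268) = -34*(-268) = 9112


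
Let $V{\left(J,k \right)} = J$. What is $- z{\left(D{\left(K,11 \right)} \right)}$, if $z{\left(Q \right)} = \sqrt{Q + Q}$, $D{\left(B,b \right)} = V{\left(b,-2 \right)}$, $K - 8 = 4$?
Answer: $- \sqrt{22} \approx -4.6904$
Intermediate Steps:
$K = 12$ ($K = 8 + 4 = 12$)
$D{\left(B,b \right)} = b$
$z{\left(Q \right)} = \sqrt{2} \sqrt{Q}$ ($z{\left(Q \right)} = \sqrt{2 Q} = \sqrt{2} \sqrt{Q}$)
$- z{\left(D{\left(K,11 \right)} \right)} = - \sqrt{2} \sqrt{11} = - \sqrt{22}$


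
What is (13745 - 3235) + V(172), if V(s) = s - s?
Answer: 10510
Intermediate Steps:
V(s) = 0
(13745 - 3235) + V(172) = (13745 - 3235) + 0 = 10510 + 0 = 10510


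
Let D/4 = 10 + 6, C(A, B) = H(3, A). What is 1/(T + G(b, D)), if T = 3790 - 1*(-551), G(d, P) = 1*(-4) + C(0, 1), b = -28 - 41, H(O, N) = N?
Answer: 1/4337 ≈ 0.00023057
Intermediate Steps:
b = -69
C(A, B) = A
D = 64 (D = 4*(10 + 6) = 4*16 = 64)
G(d, P) = -4 (G(d, P) = 1*(-4) + 0 = -4 + 0 = -4)
T = 4341 (T = 3790 + 551 = 4341)
1/(T + G(b, D)) = 1/(4341 - 4) = 1/4337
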